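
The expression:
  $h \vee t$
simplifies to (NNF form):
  $h \vee t$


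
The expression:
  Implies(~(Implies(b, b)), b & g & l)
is always true.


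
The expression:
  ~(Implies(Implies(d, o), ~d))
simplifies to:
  d & o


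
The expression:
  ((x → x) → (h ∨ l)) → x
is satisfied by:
  {x: True, l: False, h: False}
  {x: True, h: True, l: False}
  {x: True, l: True, h: False}
  {x: True, h: True, l: True}
  {h: False, l: False, x: False}


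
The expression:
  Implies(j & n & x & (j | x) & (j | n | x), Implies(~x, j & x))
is always true.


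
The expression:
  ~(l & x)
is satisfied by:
  {l: False, x: False}
  {x: True, l: False}
  {l: True, x: False}


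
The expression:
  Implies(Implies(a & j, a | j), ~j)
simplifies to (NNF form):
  ~j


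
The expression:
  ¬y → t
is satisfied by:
  {y: True, t: True}
  {y: True, t: False}
  {t: True, y: False}


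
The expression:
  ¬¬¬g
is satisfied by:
  {g: False}


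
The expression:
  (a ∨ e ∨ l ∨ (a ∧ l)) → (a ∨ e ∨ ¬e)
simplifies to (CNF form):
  True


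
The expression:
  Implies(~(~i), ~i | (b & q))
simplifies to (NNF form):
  ~i | (b & q)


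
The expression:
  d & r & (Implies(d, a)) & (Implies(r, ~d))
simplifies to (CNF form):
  False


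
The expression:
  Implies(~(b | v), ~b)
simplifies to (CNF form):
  True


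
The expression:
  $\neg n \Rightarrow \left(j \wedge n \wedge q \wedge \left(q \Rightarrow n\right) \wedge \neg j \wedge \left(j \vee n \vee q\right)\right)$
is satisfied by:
  {n: True}


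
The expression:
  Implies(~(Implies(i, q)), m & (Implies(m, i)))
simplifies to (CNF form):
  m | q | ~i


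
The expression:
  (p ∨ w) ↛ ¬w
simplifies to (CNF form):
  w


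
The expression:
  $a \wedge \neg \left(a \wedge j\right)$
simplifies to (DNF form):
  $a \wedge \neg j$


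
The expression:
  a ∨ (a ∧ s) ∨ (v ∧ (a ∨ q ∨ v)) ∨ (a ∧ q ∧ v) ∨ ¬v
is always true.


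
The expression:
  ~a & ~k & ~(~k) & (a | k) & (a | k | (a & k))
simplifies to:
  False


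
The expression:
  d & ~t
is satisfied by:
  {d: True, t: False}


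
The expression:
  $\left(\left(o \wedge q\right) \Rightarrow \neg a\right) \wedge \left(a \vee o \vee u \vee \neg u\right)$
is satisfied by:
  {o: False, q: False, a: False}
  {a: True, o: False, q: False}
  {q: True, o: False, a: False}
  {a: True, q: True, o: False}
  {o: True, a: False, q: False}
  {a: True, o: True, q: False}
  {q: True, o: True, a: False}


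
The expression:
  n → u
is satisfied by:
  {u: True, n: False}
  {n: False, u: False}
  {n: True, u: True}


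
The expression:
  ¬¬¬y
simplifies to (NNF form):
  ¬y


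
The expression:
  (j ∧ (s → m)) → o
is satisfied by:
  {o: True, s: True, m: False, j: False}
  {o: True, m: False, s: False, j: False}
  {o: True, s: True, m: True, j: False}
  {o: True, m: True, s: False, j: False}
  {s: True, o: False, m: False, j: False}
  {o: False, m: False, s: False, j: False}
  {s: True, m: True, o: False, j: False}
  {m: True, o: False, s: False, j: False}
  {j: True, s: True, o: True, m: False}
  {j: True, o: True, m: False, s: False}
  {j: True, s: True, o: True, m: True}
  {j: True, o: True, m: True, s: False}
  {j: True, s: True, o: False, m: False}


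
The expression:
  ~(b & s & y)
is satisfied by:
  {s: False, y: False, b: False}
  {b: True, s: False, y: False}
  {y: True, s: False, b: False}
  {b: True, y: True, s: False}
  {s: True, b: False, y: False}
  {b: True, s: True, y: False}
  {y: True, s: True, b: False}


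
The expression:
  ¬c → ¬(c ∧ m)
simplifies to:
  True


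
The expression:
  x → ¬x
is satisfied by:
  {x: False}


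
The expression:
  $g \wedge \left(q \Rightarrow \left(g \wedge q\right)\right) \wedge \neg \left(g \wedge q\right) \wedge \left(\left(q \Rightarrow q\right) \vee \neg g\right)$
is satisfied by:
  {g: True, q: False}


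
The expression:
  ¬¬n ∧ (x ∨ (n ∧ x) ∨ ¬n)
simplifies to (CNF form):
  n ∧ x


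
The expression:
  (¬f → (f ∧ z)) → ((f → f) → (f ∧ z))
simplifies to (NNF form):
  z ∨ ¬f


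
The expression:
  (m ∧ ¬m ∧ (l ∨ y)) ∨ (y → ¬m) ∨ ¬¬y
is always true.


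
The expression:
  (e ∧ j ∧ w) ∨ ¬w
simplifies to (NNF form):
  (e ∧ j) ∨ ¬w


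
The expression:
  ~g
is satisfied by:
  {g: False}


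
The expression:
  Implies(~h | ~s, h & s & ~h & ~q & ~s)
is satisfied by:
  {h: True, s: True}


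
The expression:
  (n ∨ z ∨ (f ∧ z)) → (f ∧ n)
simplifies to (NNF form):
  (f ∧ n) ∨ (¬n ∧ ¬z)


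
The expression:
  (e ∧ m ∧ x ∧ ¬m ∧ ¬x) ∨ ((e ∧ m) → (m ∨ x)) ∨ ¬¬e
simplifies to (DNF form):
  True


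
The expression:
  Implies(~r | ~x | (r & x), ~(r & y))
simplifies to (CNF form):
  ~r | ~y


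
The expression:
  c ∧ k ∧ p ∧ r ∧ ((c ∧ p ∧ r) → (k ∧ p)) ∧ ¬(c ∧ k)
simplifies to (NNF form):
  False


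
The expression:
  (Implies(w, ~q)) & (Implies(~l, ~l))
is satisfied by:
  {w: False, q: False}
  {q: True, w: False}
  {w: True, q: False}


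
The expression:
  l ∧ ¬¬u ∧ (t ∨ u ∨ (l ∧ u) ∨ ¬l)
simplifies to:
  l ∧ u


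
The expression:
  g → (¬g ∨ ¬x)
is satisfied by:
  {g: False, x: False}
  {x: True, g: False}
  {g: True, x: False}


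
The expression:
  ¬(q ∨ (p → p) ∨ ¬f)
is never true.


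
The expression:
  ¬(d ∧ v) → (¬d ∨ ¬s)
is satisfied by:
  {v: True, s: False, d: False}
  {s: False, d: False, v: False}
  {d: True, v: True, s: False}
  {d: True, s: False, v: False}
  {v: True, s: True, d: False}
  {s: True, v: False, d: False}
  {d: True, s: True, v: True}


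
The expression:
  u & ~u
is never true.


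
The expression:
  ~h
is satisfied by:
  {h: False}


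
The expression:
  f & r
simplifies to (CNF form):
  f & r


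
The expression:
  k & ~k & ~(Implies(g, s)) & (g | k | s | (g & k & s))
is never true.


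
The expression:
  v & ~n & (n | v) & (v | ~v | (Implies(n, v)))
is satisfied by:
  {v: True, n: False}


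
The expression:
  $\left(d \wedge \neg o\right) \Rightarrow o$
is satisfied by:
  {o: True, d: False}
  {d: False, o: False}
  {d: True, o: True}


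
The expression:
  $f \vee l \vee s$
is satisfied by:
  {l: True, s: True, f: True}
  {l: True, s: True, f: False}
  {l: True, f: True, s: False}
  {l: True, f: False, s: False}
  {s: True, f: True, l: False}
  {s: True, f: False, l: False}
  {f: True, s: False, l: False}


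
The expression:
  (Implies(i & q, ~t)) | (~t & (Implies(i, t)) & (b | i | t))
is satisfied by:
  {t: False, i: False, q: False}
  {q: True, t: False, i: False}
  {i: True, t: False, q: False}
  {q: True, i: True, t: False}
  {t: True, q: False, i: False}
  {q: True, t: True, i: False}
  {i: True, t: True, q: False}


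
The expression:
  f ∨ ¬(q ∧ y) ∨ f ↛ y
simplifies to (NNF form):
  f ∨ ¬q ∨ ¬y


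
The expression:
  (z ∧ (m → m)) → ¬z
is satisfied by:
  {z: False}


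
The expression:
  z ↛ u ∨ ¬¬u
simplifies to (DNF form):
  u ∨ z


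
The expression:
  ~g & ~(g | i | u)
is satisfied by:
  {g: False, u: False, i: False}


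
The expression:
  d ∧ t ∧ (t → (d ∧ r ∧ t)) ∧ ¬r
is never true.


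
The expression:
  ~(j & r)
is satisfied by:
  {r: False, j: False}
  {j: True, r: False}
  {r: True, j: False}


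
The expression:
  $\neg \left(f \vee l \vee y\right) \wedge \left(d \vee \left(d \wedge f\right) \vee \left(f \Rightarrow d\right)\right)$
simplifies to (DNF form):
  $\neg f \wedge \neg l \wedge \neg y$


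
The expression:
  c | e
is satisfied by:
  {c: True, e: True}
  {c: True, e: False}
  {e: True, c: False}


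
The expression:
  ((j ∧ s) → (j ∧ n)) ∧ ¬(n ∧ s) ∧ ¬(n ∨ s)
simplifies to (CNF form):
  ¬n ∧ ¬s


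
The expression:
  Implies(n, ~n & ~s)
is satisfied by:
  {n: False}


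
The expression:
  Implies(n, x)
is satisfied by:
  {x: True, n: False}
  {n: False, x: False}
  {n: True, x: True}


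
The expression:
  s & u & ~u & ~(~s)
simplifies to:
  False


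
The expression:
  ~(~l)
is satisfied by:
  {l: True}


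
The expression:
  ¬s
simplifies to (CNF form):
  ¬s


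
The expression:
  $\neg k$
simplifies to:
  $\neg k$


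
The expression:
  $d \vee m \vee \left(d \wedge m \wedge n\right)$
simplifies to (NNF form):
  $d \vee m$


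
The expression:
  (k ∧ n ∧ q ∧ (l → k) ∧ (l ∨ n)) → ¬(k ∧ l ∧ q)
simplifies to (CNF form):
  ¬k ∨ ¬l ∨ ¬n ∨ ¬q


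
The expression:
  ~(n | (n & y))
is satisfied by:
  {n: False}


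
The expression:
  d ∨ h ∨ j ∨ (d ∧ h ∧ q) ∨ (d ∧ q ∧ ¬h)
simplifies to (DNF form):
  d ∨ h ∨ j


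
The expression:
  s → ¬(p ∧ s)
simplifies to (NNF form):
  ¬p ∨ ¬s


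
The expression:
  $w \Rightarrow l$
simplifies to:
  $l \vee \neg w$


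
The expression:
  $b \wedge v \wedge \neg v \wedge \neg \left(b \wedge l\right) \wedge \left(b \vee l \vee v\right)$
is never true.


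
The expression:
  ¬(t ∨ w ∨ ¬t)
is never true.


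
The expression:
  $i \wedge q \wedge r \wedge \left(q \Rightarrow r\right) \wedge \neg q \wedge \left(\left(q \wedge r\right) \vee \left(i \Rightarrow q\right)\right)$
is never true.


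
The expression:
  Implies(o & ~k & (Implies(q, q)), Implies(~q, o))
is always true.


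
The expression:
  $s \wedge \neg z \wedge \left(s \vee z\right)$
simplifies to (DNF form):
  $s \wedge \neg z$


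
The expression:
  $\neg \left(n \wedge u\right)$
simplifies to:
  $\neg n \vee \neg u$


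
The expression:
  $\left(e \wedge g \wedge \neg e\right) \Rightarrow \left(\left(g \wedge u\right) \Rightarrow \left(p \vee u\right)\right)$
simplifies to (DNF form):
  $\text{True}$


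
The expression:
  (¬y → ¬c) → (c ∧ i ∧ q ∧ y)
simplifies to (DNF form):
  (c ∧ ¬y) ∨ (c ∧ i ∧ q) ∨ (c ∧ i ∧ ¬y) ∨ (c ∧ q ∧ ¬y)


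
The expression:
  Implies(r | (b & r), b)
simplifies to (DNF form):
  b | ~r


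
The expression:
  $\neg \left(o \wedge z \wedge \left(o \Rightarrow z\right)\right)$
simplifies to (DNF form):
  $\neg o \vee \neg z$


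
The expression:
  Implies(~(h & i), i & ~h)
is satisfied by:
  {i: True}


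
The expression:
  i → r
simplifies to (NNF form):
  r ∨ ¬i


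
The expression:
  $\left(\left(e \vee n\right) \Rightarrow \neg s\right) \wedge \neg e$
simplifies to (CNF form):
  $\neg e \wedge \left(\neg n \vee \neg s\right)$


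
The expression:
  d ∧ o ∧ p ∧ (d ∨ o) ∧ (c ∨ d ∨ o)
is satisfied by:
  {p: True, d: True, o: True}


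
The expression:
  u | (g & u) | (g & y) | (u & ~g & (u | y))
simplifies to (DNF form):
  u | (g & y)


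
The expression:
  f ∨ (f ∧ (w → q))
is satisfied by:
  {f: True}


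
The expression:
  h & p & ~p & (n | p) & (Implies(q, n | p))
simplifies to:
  False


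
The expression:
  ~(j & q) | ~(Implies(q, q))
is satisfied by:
  {q: False, j: False}
  {j: True, q: False}
  {q: True, j: False}


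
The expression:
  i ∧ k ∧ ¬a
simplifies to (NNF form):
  i ∧ k ∧ ¬a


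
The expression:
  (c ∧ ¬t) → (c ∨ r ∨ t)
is always true.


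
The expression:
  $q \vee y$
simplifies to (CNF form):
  $q \vee y$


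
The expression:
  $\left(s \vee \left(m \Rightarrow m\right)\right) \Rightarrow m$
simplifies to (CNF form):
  $m$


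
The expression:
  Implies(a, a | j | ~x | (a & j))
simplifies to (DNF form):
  True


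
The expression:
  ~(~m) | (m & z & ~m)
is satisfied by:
  {m: True}


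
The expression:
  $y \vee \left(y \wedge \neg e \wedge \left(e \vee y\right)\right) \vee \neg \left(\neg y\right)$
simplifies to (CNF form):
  $y$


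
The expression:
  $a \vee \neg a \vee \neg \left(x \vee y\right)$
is always true.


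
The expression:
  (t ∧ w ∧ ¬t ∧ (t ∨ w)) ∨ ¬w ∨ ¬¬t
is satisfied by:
  {t: True, w: False}
  {w: False, t: False}
  {w: True, t: True}


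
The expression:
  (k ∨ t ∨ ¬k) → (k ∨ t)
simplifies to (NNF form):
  k ∨ t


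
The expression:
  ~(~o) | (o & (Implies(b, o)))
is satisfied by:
  {o: True}


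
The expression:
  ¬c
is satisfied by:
  {c: False}


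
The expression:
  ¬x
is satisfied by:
  {x: False}


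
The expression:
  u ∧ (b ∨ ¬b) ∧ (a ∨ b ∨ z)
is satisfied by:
  {u: True, a: True, b: True, z: True}
  {u: True, a: True, b: True, z: False}
  {u: True, a: True, z: True, b: False}
  {u: True, a: True, z: False, b: False}
  {u: True, b: True, z: True, a: False}
  {u: True, b: True, z: False, a: False}
  {u: True, b: False, z: True, a: False}


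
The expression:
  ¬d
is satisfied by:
  {d: False}


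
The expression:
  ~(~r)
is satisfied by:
  {r: True}


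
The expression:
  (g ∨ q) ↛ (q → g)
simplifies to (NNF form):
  q ∧ ¬g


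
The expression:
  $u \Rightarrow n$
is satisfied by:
  {n: True, u: False}
  {u: False, n: False}
  {u: True, n: True}


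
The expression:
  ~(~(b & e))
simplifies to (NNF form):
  b & e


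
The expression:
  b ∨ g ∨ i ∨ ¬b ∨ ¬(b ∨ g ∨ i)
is always true.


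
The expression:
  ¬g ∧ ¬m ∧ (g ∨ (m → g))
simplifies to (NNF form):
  ¬g ∧ ¬m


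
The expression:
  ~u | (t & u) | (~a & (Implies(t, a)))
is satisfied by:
  {t: True, u: False, a: False}
  {u: False, a: False, t: False}
  {a: True, t: True, u: False}
  {a: True, u: False, t: False}
  {t: True, u: True, a: False}
  {u: True, t: False, a: False}
  {a: True, u: True, t: True}


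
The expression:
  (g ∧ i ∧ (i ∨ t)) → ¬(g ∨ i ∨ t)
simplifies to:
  ¬g ∨ ¬i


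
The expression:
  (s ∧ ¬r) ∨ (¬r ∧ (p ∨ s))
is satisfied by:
  {p: True, s: True, r: False}
  {p: True, s: False, r: False}
  {s: True, p: False, r: False}


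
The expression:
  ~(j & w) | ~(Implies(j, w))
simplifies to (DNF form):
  ~j | ~w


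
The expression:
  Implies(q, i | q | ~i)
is always true.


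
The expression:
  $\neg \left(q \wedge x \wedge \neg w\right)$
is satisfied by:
  {w: True, q: False, x: False}
  {w: False, q: False, x: False}
  {x: True, w: True, q: False}
  {x: True, w: False, q: False}
  {q: True, w: True, x: False}
  {q: True, w: False, x: False}
  {q: True, x: True, w: True}


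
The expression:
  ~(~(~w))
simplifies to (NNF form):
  ~w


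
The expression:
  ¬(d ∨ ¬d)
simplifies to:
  False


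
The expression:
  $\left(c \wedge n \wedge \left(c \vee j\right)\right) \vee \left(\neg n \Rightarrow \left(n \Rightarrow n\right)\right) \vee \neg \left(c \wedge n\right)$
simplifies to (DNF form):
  $\text{True}$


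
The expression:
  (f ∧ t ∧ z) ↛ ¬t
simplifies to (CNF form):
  f ∧ t ∧ z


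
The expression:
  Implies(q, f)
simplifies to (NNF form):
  f | ~q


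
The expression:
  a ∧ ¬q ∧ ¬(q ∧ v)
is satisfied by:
  {a: True, q: False}


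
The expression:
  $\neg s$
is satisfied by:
  {s: False}


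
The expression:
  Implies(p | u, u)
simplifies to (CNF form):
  u | ~p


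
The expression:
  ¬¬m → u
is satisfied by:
  {u: True, m: False}
  {m: False, u: False}
  {m: True, u: True}


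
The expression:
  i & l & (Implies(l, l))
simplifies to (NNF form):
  i & l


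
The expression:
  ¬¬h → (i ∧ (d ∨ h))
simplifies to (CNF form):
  i ∨ ¬h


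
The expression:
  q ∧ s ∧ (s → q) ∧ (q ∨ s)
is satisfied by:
  {s: True, q: True}


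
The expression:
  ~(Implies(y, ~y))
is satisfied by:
  {y: True}


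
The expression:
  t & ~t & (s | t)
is never true.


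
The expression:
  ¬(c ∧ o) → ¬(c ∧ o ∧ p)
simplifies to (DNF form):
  True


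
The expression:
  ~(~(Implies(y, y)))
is always true.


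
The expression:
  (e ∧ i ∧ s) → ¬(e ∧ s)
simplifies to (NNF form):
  ¬e ∨ ¬i ∨ ¬s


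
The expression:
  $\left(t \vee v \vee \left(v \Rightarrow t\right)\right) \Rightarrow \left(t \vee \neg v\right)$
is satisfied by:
  {t: True, v: False}
  {v: False, t: False}
  {v: True, t: True}


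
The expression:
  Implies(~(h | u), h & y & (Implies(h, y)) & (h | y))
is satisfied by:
  {u: True, h: True}
  {u: True, h: False}
  {h: True, u: False}


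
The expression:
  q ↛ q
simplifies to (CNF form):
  False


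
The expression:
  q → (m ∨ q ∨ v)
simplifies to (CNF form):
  True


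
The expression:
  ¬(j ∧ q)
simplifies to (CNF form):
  ¬j ∨ ¬q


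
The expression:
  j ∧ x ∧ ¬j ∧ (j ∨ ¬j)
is never true.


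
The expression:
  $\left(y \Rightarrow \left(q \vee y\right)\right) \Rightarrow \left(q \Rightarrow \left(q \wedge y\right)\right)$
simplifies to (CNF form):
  $y \vee \neg q$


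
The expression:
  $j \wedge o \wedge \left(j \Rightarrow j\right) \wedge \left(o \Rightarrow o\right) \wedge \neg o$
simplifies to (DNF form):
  $\text{False}$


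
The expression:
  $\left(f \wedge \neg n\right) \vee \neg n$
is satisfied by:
  {n: False}


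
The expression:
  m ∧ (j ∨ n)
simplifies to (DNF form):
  (j ∧ m) ∨ (m ∧ n)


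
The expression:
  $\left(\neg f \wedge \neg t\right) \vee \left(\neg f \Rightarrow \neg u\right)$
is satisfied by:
  {f: True, u: False, t: False}
  {f: False, u: False, t: False}
  {t: True, f: True, u: False}
  {t: True, f: False, u: False}
  {u: True, f: True, t: False}
  {u: True, f: False, t: False}
  {u: True, t: True, f: True}


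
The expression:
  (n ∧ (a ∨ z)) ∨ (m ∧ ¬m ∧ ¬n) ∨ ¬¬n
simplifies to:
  n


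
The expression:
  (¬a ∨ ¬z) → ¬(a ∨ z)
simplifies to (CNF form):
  (a ∨ ¬a) ∧ (a ∨ ¬z) ∧ (z ∨ ¬a) ∧ (z ∨ ¬z)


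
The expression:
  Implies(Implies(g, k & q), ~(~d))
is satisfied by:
  {d: True, g: True, q: False, k: False}
  {d: True, g: True, k: True, q: False}
  {d: True, g: True, q: True, k: False}
  {d: True, g: True, k: True, q: True}
  {d: True, q: False, k: False, g: False}
  {d: True, k: True, q: False, g: False}
  {d: True, q: True, k: False, g: False}
  {d: True, k: True, q: True, g: False}
  {g: True, q: False, k: False, d: False}
  {k: True, g: True, q: False, d: False}
  {g: True, q: True, k: False, d: False}


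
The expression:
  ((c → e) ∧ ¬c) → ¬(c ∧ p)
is always true.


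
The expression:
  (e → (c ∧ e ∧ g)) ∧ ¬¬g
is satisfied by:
  {c: True, g: True, e: False}
  {g: True, e: False, c: False}
  {c: True, e: True, g: True}


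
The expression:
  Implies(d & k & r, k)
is always true.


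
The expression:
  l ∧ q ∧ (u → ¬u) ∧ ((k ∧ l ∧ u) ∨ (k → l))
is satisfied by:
  {q: True, l: True, u: False}


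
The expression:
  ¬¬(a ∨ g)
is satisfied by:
  {a: True, g: True}
  {a: True, g: False}
  {g: True, a: False}


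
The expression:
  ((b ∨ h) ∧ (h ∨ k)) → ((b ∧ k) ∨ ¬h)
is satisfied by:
  {k: True, b: True, h: False}
  {k: True, b: False, h: False}
  {b: True, k: False, h: False}
  {k: False, b: False, h: False}
  {k: True, h: True, b: True}


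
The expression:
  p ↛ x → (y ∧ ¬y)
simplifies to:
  x ∨ ¬p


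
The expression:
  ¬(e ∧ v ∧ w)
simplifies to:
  ¬e ∨ ¬v ∨ ¬w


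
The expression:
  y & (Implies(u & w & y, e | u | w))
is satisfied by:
  {y: True}


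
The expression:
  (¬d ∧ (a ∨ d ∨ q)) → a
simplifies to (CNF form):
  a ∨ d ∨ ¬q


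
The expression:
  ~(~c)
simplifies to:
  c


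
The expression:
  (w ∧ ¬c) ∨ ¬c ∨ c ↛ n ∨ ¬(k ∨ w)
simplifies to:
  (¬k ∧ ¬w) ∨ ¬c ∨ ¬n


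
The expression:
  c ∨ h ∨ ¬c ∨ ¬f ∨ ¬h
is always true.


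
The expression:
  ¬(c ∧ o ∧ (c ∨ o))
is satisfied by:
  {c: False, o: False}
  {o: True, c: False}
  {c: True, o: False}


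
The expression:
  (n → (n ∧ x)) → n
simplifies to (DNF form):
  n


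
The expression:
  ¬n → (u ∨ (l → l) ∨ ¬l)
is always true.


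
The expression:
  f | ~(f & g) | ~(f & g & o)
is always true.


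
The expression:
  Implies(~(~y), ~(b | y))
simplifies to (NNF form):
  ~y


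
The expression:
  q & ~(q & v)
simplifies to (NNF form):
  q & ~v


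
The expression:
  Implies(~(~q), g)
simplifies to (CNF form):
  g | ~q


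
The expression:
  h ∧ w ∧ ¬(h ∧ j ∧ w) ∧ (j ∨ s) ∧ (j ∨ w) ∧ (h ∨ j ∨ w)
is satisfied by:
  {h: True, w: True, s: True, j: False}


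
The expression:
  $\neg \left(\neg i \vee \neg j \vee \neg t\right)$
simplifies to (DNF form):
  $i \wedge j \wedge t$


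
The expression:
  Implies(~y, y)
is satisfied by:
  {y: True}


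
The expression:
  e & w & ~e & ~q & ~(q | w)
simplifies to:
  False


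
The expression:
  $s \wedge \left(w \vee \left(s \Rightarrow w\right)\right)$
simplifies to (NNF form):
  $s \wedge w$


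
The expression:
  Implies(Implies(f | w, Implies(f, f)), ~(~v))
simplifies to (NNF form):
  v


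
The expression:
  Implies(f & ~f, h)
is always true.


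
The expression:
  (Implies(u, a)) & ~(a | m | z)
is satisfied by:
  {u: False, z: False, a: False, m: False}


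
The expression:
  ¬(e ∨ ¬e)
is never true.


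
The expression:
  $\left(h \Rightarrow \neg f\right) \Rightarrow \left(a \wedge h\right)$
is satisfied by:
  {h: True, a: True, f: True}
  {h: True, a: True, f: False}
  {h: True, f: True, a: False}


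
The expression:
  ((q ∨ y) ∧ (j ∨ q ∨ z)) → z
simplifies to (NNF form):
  z ∨ (¬j ∧ ¬q) ∨ (¬q ∧ ¬y)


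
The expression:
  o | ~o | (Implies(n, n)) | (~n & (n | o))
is always true.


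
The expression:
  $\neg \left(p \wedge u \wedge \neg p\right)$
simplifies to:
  $\text{True}$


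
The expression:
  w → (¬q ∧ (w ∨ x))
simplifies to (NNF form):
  ¬q ∨ ¬w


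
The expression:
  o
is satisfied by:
  {o: True}


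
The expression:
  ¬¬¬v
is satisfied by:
  {v: False}


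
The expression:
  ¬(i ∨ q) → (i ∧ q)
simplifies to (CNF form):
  i ∨ q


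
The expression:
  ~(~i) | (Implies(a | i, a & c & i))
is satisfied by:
  {i: True, a: False}
  {a: False, i: False}
  {a: True, i: True}


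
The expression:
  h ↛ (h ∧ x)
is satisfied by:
  {h: True, x: False}


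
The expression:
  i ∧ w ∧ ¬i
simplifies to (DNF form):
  False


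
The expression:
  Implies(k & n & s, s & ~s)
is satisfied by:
  {s: False, k: False, n: False}
  {n: True, s: False, k: False}
  {k: True, s: False, n: False}
  {n: True, k: True, s: False}
  {s: True, n: False, k: False}
  {n: True, s: True, k: False}
  {k: True, s: True, n: False}


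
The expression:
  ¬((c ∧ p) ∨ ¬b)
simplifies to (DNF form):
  (b ∧ ¬c) ∨ (b ∧ ¬p)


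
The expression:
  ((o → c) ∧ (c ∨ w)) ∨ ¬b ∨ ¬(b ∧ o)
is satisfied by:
  {c: True, o: False, b: False}
  {o: False, b: False, c: False}
  {c: True, b: True, o: False}
  {b: True, o: False, c: False}
  {c: True, o: True, b: False}
  {o: True, c: False, b: False}
  {c: True, b: True, o: True}


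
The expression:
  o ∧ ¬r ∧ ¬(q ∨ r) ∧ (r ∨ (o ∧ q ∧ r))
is never true.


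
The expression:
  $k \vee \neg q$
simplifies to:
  $k \vee \neg q$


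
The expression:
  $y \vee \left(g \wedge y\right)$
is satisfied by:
  {y: True}


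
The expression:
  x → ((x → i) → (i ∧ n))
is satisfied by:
  {n: True, x: False, i: False}
  {x: False, i: False, n: False}
  {n: True, i: True, x: False}
  {i: True, x: False, n: False}
  {n: True, x: True, i: False}
  {x: True, n: False, i: False}
  {n: True, i: True, x: True}


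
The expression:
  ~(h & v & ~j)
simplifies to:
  j | ~h | ~v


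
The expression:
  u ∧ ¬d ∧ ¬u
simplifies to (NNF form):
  False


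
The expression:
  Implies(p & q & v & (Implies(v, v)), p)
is always true.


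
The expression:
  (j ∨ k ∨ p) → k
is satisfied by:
  {k: True, j: False, p: False}
  {k: True, p: True, j: False}
  {k: True, j: True, p: False}
  {k: True, p: True, j: True}
  {p: False, j: False, k: False}


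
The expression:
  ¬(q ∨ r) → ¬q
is always true.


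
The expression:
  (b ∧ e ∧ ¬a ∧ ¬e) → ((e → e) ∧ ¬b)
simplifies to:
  True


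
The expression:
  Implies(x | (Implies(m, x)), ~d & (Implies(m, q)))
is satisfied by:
  {q: True, x: False, m: False, d: False}
  {q: False, x: False, m: False, d: False}
  {q: True, m: True, x: False, d: False}
  {m: True, q: False, x: False, d: False}
  {q: True, x: True, m: False, d: False}
  {x: True, q: False, m: False, d: False}
  {q: True, m: True, x: True, d: False}
  {d: True, q: True, m: True, x: False}
  {d: True, m: True, q: False, x: False}


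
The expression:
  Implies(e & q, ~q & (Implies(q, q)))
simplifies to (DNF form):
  ~e | ~q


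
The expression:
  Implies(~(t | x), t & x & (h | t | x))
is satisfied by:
  {x: True, t: True}
  {x: True, t: False}
  {t: True, x: False}


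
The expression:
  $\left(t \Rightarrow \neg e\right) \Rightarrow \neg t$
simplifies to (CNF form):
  $e \vee \neg t$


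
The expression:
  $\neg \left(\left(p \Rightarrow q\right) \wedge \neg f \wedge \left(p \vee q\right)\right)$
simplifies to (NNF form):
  $f \vee \neg q$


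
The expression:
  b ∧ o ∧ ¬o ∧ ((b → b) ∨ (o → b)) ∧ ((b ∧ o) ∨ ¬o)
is never true.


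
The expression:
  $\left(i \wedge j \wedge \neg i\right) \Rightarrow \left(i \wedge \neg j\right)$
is always true.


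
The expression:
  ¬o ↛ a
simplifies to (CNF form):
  a ∨ ¬o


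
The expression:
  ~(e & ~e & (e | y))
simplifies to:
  True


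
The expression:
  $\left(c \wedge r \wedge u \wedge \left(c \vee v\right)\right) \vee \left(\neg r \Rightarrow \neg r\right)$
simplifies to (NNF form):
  $\text{True}$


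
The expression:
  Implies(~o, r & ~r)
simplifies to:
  o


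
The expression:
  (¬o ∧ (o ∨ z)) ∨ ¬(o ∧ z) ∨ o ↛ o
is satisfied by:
  {o: False, z: False}
  {z: True, o: False}
  {o: True, z: False}


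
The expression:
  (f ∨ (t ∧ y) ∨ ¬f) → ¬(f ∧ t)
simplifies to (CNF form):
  ¬f ∨ ¬t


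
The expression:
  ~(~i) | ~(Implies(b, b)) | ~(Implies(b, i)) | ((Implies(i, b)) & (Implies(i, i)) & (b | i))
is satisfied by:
  {i: True, b: True}
  {i: True, b: False}
  {b: True, i: False}


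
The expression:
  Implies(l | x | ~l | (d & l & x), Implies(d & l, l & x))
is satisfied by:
  {x: True, l: False, d: False}
  {l: False, d: False, x: False}
  {x: True, d: True, l: False}
  {d: True, l: False, x: False}
  {x: True, l: True, d: False}
  {l: True, x: False, d: False}
  {x: True, d: True, l: True}


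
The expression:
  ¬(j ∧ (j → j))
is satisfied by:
  {j: False}


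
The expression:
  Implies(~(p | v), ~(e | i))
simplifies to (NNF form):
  p | v | (~e & ~i)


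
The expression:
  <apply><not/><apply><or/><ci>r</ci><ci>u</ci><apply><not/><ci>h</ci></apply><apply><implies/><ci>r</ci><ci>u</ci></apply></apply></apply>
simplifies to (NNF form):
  <false/>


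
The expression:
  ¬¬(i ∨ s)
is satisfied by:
  {i: True, s: True}
  {i: True, s: False}
  {s: True, i: False}


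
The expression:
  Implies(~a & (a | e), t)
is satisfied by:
  {a: True, t: True, e: False}
  {a: True, e: False, t: False}
  {t: True, e: False, a: False}
  {t: False, e: False, a: False}
  {a: True, t: True, e: True}
  {a: True, e: True, t: False}
  {t: True, e: True, a: False}


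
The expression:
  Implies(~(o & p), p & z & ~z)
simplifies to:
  o & p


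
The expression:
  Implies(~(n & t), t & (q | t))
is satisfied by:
  {t: True}


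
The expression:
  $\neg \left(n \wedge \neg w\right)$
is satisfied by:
  {w: True, n: False}
  {n: False, w: False}
  {n: True, w: True}


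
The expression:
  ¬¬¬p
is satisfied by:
  {p: False}


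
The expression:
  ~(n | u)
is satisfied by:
  {n: False, u: False}


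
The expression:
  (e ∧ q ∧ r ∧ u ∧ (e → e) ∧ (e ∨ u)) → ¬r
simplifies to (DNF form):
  ¬e ∨ ¬q ∨ ¬r ∨ ¬u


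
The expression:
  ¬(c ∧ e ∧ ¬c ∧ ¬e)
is always true.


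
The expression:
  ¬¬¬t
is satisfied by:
  {t: False}


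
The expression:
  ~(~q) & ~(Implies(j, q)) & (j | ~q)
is never true.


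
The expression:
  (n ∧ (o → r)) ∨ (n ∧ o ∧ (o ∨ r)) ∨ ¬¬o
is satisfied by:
  {n: True, o: True}
  {n: True, o: False}
  {o: True, n: False}


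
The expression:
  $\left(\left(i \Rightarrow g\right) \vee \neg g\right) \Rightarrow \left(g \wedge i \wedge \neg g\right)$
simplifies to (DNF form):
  $\text{False}$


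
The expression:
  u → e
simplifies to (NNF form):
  e ∨ ¬u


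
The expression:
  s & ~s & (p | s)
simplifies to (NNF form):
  False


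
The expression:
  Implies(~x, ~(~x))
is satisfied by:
  {x: True}


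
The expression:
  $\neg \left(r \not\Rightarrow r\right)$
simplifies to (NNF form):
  $\text{True}$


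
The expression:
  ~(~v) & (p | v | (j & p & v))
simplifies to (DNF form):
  v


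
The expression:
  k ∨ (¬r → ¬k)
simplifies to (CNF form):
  True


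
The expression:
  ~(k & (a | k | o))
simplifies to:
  ~k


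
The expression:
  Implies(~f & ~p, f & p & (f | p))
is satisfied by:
  {p: True, f: True}
  {p: True, f: False}
  {f: True, p: False}


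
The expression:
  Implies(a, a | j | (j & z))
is always true.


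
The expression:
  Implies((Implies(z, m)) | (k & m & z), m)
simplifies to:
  m | z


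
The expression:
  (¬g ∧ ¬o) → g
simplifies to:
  g ∨ o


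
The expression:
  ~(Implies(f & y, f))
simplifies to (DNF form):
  False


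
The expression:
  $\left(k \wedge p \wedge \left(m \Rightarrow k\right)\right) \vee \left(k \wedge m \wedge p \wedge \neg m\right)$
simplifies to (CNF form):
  $k \wedge p$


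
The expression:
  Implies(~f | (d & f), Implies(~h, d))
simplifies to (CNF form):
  d | f | h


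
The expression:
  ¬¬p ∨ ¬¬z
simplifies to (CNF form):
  p ∨ z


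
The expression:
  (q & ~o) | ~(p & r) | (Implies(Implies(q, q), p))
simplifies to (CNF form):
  True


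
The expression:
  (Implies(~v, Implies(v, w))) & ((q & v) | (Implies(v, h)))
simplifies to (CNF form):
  h | q | ~v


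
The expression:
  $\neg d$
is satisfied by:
  {d: False}


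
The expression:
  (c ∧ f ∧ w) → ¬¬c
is always true.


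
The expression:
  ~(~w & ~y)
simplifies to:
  w | y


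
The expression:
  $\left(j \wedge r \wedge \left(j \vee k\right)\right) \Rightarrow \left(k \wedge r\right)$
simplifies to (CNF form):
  $k \vee \neg j \vee \neg r$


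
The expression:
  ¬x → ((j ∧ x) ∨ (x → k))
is always true.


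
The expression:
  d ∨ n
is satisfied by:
  {n: True, d: True}
  {n: True, d: False}
  {d: True, n: False}


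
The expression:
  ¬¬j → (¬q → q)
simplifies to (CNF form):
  q ∨ ¬j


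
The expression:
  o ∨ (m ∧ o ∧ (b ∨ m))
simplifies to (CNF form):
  o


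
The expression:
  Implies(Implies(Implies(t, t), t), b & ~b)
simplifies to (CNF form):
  ~t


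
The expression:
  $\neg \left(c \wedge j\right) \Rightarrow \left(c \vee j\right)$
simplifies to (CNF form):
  $c \vee j$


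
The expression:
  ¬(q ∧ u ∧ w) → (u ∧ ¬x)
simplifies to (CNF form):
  u ∧ (q ∨ ¬x) ∧ (w ∨ ¬x)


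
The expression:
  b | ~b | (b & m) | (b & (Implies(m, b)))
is always true.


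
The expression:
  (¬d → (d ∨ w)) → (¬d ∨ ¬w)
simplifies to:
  ¬d ∨ ¬w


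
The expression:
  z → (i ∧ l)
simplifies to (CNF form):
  (i ∨ ¬z) ∧ (l ∨ ¬z)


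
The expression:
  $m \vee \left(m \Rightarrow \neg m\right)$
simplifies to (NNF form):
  $\text{True}$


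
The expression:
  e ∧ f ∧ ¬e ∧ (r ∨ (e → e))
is never true.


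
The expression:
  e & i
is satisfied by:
  {i: True, e: True}


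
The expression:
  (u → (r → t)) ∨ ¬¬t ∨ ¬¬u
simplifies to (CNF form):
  True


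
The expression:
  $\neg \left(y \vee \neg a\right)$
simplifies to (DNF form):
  $a \wedge \neg y$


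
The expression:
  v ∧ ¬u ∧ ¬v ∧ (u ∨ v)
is never true.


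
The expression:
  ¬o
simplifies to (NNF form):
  ¬o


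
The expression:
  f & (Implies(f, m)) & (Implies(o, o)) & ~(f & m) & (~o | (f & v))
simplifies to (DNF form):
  False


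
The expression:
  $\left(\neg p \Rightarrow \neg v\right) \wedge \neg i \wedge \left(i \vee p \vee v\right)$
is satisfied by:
  {p: True, i: False}


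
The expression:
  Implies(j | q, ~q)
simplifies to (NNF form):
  ~q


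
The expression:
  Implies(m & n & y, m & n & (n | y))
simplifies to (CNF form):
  True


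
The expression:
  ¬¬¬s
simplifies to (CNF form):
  ¬s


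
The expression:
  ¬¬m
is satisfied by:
  {m: True}


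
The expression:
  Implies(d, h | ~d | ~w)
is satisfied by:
  {h: True, w: False, d: False}
  {w: False, d: False, h: False}
  {d: True, h: True, w: False}
  {d: True, w: False, h: False}
  {h: True, w: True, d: False}
  {w: True, h: False, d: False}
  {d: True, w: True, h: True}


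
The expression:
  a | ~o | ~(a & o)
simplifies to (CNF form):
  True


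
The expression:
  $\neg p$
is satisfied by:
  {p: False}


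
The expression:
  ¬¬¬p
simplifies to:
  ¬p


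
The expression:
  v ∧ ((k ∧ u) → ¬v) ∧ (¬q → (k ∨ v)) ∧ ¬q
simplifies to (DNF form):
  (v ∧ ¬k ∧ ¬q) ∨ (v ∧ ¬q ∧ ¬u)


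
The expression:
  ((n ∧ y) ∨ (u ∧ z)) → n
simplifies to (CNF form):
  n ∨ ¬u ∨ ¬z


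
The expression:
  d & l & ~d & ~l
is never true.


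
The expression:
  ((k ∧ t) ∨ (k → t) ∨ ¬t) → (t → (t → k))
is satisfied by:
  {k: True, t: False}
  {t: False, k: False}
  {t: True, k: True}


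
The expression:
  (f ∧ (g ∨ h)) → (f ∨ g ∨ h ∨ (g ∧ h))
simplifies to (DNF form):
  True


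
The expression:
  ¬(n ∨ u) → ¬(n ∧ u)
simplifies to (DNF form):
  True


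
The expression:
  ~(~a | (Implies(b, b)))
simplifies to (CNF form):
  False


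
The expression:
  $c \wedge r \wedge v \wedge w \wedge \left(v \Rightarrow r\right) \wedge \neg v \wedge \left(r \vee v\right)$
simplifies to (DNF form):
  $\text{False}$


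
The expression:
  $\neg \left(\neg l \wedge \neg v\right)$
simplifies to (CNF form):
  $l \vee v$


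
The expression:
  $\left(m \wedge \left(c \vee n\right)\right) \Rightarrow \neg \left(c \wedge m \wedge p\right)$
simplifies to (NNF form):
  $\neg c \vee \neg m \vee \neg p$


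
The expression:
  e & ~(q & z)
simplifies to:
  e & (~q | ~z)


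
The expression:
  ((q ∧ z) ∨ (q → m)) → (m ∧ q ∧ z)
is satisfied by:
  {q: True, m: False, z: False}
  {z: True, m: True, q: True}


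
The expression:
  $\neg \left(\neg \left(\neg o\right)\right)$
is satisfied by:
  {o: False}


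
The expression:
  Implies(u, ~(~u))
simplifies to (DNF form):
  True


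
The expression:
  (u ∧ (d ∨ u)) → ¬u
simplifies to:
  ¬u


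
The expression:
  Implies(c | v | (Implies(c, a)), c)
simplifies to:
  c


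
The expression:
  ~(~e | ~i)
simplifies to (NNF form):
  e & i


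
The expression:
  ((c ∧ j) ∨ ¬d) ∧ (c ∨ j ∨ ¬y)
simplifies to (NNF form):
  (c ∧ j) ∨ (c ∧ ¬d) ∨ (j ∧ ¬d) ∨ (¬d ∧ ¬y)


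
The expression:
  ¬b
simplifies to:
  ¬b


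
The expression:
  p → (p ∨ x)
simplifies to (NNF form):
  True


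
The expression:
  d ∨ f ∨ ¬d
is always true.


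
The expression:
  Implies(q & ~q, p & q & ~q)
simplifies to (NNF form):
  True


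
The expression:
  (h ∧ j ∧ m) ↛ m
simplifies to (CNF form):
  False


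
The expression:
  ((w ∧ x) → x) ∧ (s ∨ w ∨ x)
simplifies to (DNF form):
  s ∨ w ∨ x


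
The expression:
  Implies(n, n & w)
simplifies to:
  w | ~n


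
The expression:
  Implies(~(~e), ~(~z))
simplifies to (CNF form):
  z | ~e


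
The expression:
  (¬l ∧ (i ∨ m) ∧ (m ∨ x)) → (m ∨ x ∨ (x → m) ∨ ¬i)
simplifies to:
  True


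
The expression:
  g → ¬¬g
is always true.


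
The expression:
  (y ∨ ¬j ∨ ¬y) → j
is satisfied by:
  {j: True}


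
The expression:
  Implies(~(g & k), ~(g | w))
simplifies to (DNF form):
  (g & k) | (~g & ~w)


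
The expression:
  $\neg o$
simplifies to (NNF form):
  $\neg o$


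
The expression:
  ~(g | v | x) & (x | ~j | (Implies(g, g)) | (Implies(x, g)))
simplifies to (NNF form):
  ~g & ~v & ~x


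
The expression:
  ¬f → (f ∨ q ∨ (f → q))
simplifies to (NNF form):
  True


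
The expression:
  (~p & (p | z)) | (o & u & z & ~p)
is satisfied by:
  {z: True, p: False}


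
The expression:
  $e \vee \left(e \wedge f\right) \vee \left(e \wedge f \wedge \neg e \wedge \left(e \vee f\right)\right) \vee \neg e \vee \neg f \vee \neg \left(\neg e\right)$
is always true.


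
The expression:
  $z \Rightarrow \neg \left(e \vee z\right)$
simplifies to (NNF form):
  $\neg z$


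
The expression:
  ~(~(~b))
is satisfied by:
  {b: False}


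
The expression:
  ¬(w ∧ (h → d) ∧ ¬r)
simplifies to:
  r ∨ (h ∧ ¬d) ∨ ¬w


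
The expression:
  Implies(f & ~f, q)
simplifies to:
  True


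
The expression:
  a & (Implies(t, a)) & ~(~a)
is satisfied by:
  {a: True}


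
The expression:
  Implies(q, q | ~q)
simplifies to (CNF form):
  True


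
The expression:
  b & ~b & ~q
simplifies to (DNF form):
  False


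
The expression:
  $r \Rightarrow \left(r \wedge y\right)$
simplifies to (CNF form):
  $y \vee \neg r$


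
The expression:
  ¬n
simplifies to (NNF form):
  ¬n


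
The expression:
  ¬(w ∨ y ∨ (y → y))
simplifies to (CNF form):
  False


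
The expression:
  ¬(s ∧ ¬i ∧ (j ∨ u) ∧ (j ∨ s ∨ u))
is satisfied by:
  {i: True, j: False, s: False, u: False}
  {i: True, u: True, j: False, s: False}
  {i: True, j: True, s: False, u: False}
  {i: True, u: True, j: True, s: False}
  {u: False, j: False, s: False, i: False}
  {u: True, j: False, s: False, i: False}
  {j: True, u: False, s: False, i: False}
  {u: True, j: True, s: False, i: False}
  {s: True, i: True, u: False, j: False}
  {u: True, s: True, i: True, j: False}
  {s: True, i: True, j: True, u: False}
  {u: True, s: True, i: True, j: True}
  {s: True, i: False, j: False, u: False}
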